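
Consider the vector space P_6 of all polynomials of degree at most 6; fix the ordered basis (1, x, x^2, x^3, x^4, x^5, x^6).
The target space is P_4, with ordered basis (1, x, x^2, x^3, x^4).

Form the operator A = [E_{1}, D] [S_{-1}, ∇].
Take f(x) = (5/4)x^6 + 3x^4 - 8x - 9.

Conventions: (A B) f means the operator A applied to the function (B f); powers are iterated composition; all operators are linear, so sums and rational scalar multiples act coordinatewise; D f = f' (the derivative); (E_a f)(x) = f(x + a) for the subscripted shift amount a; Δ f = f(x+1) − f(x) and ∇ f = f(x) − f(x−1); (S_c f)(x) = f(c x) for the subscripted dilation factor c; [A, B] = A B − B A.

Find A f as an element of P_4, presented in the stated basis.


the image equals g(x) = 0

∇ f = (15/2)x^5 - (75/4)x^4 + 37x^3 - (147/4)x^2 + (39/2)x - 49/4
S_{-1} ∇ f = -(15/2)x^5 - (75/4)x^4 - 37x^3 - (147/4)x^2 - (39/2)x - 49/4
S_{-1} f = (5/4)x^6 + 3x^4 + 8x - 9
∇ S_{-1} f = (15/2)x^5 - (75/4)x^4 + 37x^3 - (147/4)x^2 + (39/2)x + 15/4
[S_{-1}, ∇] f = -15x^5 - 74x^3 - 39x - 16
D [S_{-1}, ∇] f = -75x^4 - 222x^2 - 39
E_{1} D [S_{-1}, ∇] f = -75x^4 - 300x^3 - 672x^2 - 744x - 336
E_{1} [S_{-1}, ∇] f = -15x^5 - 75x^4 - 224x^3 - 372x^2 - 336x - 144
D E_{1} [S_{-1}, ∇] f = -75x^4 - 300x^3 - 672x^2 - 744x - 336
[E_{1}, D] [S_{-1}, ∇] f = 0


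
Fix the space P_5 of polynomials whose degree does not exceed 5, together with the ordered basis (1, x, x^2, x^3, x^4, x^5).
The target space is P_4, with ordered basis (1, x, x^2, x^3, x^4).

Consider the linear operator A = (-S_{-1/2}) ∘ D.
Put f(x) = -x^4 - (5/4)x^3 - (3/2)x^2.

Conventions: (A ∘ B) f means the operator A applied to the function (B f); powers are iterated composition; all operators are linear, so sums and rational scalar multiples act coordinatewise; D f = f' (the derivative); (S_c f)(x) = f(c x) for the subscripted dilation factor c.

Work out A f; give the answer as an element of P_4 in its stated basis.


D f = -4x^3 - (15/4)x^2 - 3x
S_{-1/2} D f = (1/2)x^3 - (15/16)x^2 + (3/2)x
(-S_{-1/2}) D f = -(1/2)x^3 + (15/16)x^2 - (3/2)x

the result is g(x) = -(1/2)x^3 + (15/16)x^2 - (3/2)x


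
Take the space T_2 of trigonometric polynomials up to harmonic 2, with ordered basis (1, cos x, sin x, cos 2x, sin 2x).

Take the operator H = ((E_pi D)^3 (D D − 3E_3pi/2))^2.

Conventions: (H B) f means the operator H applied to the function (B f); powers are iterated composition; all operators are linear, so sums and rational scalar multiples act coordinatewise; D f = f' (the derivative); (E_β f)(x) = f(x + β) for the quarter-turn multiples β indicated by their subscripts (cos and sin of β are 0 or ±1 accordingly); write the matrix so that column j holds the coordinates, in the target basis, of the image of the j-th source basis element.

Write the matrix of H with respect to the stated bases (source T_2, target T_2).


the matrix is [[0, 0, 0, 0, 0]; [0, 8, 6, 0, 0]; [0, -6, 8, 0, 0]; [0, 0, 0, -64, 0]; [0, 0, 0, 0, -64]] (rows listed top to bottom)

image of 1: 0
image of cos x: 8cos x - 6sin x
image of sin x: 6cos x + 8sin x
image of cos 2x: -64cos 2x
image of sin 2x: -64sin 2x
each image's coordinates form column j of the matrix


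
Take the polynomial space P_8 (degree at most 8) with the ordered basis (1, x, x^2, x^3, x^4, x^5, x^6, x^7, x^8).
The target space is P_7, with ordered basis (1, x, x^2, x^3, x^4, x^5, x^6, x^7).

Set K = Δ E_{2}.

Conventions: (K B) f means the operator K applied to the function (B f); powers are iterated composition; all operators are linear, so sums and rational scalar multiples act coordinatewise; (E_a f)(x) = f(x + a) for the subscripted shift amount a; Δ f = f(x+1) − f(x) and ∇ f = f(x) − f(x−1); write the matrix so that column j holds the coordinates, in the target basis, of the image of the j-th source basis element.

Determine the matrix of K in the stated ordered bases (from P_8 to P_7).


image of 1: 0
image of x: 1
image of x^2: 2x + 5
image of x^3: 3x^2 + 15x + 19
image of x^4: 4x^3 + 30x^2 + 76x + 65
image of x^5: 5x^4 + 50x^3 + 190x^2 + 325x + 211
image of x^6: 6x^5 + 75x^4 + 380x^3 + 975x^2 + 1266x + 665
image of x^7: 7x^6 + 105x^5 + 665x^4 + 2275x^3 + 4431x^2 + 4655x + 2059
image of x^8: 8x^7 + 140x^6 + 1064x^5 + 4550x^4 + 11816x^3 + 18620x^2 + 16472x + 6305
each image's coordinates form column j of the matrix

the matrix is [[0, 1, 5, 19, 65, 211, 665, 2059, 6305]; [0, 0, 2, 15, 76, 325, 1266, 4655, 16472]; [0, 0, 0, 3, 30, 190, 975, 4431, 18620]; [0, 0, 0, 0, 4, 50, 380, 2275, 11816]; [0, 0, 0, 0, 0, 5, 75, 665, 4550]; [0, 0, 0, 0, 0, 0, 6, 105, 1064]; [0, 0, 0, 0, 0, 0, 0, 7, 140]; [0, 0, 0, 0, 0, 0, 0, 0, 8]] (rows listed top to bottom)


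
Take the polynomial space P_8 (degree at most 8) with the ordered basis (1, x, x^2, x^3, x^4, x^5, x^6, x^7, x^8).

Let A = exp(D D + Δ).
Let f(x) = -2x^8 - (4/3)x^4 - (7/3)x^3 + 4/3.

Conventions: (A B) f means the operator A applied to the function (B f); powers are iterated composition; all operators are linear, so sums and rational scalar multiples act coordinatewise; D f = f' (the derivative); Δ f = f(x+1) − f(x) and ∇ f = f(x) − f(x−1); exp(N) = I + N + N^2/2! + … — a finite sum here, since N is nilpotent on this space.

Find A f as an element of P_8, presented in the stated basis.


the result is g(x) = -2x^8 - 16x^7 - 224x^6 - 1232x^5 - (21424/3)x^4 - (71255/3)x^3 - 63487x^2 - (288308/3)x - 219325/3

order-1 term: -16x^7 - 168x^6 - 112x^5 - 140x^4 - (352/3)x^3 - 87x^2 - (127/3)x - 17/3
order-2 term: -56x^6 - 1008x^5 - 4340x^4 - 3920x^3 - 3424x^2 - 1735x - 1285/3
order-3 term: -112x^5 - 2520x^4 - 16240x^3 - 33600x^2 - (64864/3)x - 21331/3
order-4 term: -140x^4 - 3360x^3 - 23800x^2 - 56000x - 105970/3
order-5 term: -112x^3 - 2520x^2 - 15680x - 26180
order-6 term: -56x^2 - 1008x - 3892
order-7 term: -16x - 168
order-8 term: -2
the series for exp(D D + Δ) f terminates at order 8
exp(D D + Δ) f = -2x^8 - 16x^7 - 224x^6 - 1232x^5 - (21424/3)x^4 - (71255/3)x^3 - 63487x^2 - (288308/3)x - 219325/3


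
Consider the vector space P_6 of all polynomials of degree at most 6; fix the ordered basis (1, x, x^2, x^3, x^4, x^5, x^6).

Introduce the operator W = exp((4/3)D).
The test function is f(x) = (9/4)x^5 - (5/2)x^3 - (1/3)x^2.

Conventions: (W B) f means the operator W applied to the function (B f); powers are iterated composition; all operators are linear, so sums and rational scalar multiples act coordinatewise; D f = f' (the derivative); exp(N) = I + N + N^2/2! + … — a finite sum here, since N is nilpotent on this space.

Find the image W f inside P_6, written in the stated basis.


order-1 term: 15x^4 - 10x^2 - (8/9)x
order-2 term: 40x^3 - (40/3)x - 16/27
order-3 term: (160/3)x^2 - 160/27
order-4 term: (320/9)x
order-5 term: 256/27
the series for exp((4/3)D) f terminates at order 5
exp((4/3)D) f = (9/4)x^5 + 15x^4 + (75/2)x^3 + 43x^2 + (64/3)x + 80/27

the image equals g(x) = (9/4)x^5 + 15x^4 + (75/2)x^3 + 43x^2 + (64/3)x + 80/27


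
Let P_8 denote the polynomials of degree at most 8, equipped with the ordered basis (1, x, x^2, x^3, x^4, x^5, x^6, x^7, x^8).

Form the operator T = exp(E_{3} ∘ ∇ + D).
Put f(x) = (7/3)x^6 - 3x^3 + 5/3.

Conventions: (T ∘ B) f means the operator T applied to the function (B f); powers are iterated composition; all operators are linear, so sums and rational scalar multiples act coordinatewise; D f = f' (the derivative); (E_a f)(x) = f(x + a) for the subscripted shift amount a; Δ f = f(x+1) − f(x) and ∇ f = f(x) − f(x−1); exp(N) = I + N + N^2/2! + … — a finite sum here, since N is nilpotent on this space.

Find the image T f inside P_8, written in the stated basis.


order-1 term: 28x^5 + 175x^4 + (2660/3)x^3 + 2257x^2 + 2909x + 4484/3
order-2 term: 140x^4 + 1400x^3 + 7945x^2 + 22364x + 76849/3
order-3 term: (1120/3)x^3 + 4200x^2 + 21140x + 40051
order-4 term: 560x^2 + 5600x + 52780/3
order-5 term: 448x + 2800
order-6 term: 448/3
the series for exp(E_{3} ∘ ∇ + D) f terminates at order 6
exp(E_{3} ∘ ∇ + D) f = (7/3)x^6 + 28x^5 + 315x^4 + 2657x^3 + 14962x^2 + 52461x + 263119/3

the result is g(x) = (7/3)x^6 + 28x^5 + 315x^4 + 2657x^3 + 14962x^2 + 52461x + 263119/3


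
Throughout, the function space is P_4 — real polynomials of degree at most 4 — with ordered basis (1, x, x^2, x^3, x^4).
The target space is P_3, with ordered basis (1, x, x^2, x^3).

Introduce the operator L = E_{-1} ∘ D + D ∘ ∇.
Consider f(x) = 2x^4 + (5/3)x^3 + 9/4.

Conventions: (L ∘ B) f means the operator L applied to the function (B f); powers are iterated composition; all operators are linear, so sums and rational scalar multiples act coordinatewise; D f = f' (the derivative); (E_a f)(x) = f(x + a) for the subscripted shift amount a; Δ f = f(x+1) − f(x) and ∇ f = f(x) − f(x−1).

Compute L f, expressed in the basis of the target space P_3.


D f = 8x^3 + 5x^2
E_{-1} D f = 8x^3 - 19x^2 + 14x - 3
∇ f = 8x^3 - 7x^2 + 3x - 1/3
D ∇ f = 24x^2 - 14x + 3
(E_{-1} ∘ D + D ∘ ∇) f = 8x^3 + 5x^2

the result is g(x) = 8x^3 + 5x^2


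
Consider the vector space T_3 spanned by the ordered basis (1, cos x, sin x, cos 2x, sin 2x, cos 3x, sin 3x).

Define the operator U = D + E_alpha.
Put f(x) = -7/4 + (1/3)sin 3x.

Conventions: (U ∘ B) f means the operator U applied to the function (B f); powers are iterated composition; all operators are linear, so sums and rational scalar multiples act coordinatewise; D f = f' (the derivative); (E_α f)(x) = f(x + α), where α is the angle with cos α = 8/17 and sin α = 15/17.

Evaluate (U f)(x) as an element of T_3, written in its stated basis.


the image equals g(x) = -7/4 + (4748/4913)cos 3x - (4888/14739)sin 3x

D f = cos 3x
E_alpha f = -7/4 - (165/4913)cos 3x - (4888/14739)sin 3x
(D + E_alpha) f = -7/4 + (4748/4913)cos 3x - (4888/14739)sin 3x


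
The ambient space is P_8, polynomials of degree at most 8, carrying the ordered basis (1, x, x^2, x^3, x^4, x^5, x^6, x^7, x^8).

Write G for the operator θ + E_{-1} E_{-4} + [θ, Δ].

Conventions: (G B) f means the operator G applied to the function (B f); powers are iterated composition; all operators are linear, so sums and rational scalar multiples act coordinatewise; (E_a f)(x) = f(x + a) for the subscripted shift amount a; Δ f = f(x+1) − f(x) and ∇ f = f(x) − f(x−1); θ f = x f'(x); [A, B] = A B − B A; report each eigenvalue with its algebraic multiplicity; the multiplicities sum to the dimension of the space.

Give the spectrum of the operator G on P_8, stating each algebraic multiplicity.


image of 1: 1
image of x: 2x - 6
image of x^2: 3x^2 - 12x + 23
image of x^3: 4x^3 - 18x^2 + 69x - 128
image of x^4: 5x^4 - 24x^3 + 138x^2 - 512x + 621
image of x^5: 6x^5 - 30x^4 + 230x^3 - 1280x^2 + 3105x - 3130
image of x^6: 7x^6 - 36x^5 + 345x^4 - 2560x^3 + 9315x^2 - 18780x + 15619
image of x^7: 8x^7 - 42x^6 + 483x^5 - 4480x^4 + 21735x^3 - 65730x^2 + 109333x - 78132
image of x^8: 9x^8 - 48x^7 + 644x^6 - 7168x^5 + 43470x^4 - 175280x^3 + 437332x^2 - 625056x + 390617
the matrix is upper triangular; its diagonal is (1, 2, 3, 4, 5, 6, 7, 8, 9)
for a triangular matrix the eigenvalues are the diagonal entries, with algebraic multiplicity their repetition count

λ = 1 (multiplicity 1), λ = 2 (multiplicity 1), λ = 3 (multiplicity 1), λ = 4 (multiplicity 1), λ = 5 (multiplicity 1), λ = 6 (multiplicity 1), λ = 7 (multiplicity 1), λ = 8 (multiplicity 1), λ = 9 (multiplicity 1)


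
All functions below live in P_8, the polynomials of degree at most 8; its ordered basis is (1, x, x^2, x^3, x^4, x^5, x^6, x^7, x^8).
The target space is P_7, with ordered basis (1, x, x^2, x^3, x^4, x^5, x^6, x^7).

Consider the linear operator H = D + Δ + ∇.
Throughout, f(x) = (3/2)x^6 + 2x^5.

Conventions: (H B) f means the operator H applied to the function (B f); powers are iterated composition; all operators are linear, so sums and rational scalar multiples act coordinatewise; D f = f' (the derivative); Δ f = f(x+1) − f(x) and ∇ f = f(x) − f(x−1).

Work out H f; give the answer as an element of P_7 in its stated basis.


the result is g(x) = 27x^5 + 30x^4 + 60x^3 + 40x^2 + 18x + 4

D f = 9x^5 + 10x^4
Δ f = 9x^5 + (65/2)x^4 + 50x^3 + (85/2)x^2 + 19x + 7/2
∇ f = 9x^5 - (25/2)x^4 + 10x^3 - (5/2)x^2 - x + 1/2
(D + Δ + ∇) f = 27x^5 + 30x^4 + 60x^3 + 40x^2 + 18x + 4


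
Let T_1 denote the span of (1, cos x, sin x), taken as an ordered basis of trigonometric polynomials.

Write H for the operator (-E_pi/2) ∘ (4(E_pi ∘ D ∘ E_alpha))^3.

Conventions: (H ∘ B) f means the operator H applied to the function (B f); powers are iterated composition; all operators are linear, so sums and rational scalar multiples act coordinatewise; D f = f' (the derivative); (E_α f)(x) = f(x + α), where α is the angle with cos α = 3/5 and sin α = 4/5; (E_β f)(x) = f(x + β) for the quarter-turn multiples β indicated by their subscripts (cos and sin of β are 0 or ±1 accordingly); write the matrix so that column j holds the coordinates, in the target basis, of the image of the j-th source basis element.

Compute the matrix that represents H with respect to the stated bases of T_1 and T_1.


the matrix is [[0, 0, 0]; [0, -7488/125, 2816/125]; [0, -2816/125, -7488/125]] (rows listed top to bottom)

image of 1: 0
image of cos x: -(7488/125)cos x - (2816/125)sin x
image of sin x: (2816/125)cos x - (7488/125)sin x
each image's coordinates form column j of the matrix


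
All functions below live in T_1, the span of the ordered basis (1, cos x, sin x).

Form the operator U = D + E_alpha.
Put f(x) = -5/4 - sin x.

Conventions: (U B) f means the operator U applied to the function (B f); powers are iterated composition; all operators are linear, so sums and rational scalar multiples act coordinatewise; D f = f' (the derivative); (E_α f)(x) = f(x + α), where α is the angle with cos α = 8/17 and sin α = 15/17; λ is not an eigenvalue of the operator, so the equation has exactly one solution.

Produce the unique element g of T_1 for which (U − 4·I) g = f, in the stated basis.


the image equals g(x) = 5/12 + (2/17)cos x + (15/68)sin x

write g with unknown coordinates in the stated basis and equate coefficients in (U − 4·I) g = f
solving from the highest basis element down gives g = 5/12 + (2/17)cos x + (15/68)sin x
check: U g = 5/12 + (8/17)cos x - (2/17)sin x
so U g − 4·g = -5/4 - sin x = f ✓


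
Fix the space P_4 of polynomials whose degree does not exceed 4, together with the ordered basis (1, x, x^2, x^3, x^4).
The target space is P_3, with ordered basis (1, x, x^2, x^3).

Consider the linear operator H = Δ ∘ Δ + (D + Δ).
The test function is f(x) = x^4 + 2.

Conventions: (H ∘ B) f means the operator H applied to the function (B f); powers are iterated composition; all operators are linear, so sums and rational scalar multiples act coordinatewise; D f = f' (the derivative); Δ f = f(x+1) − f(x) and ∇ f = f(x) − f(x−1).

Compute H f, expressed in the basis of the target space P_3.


the result is g(x) = 8x^3 + 18x^2 + 28x + 15

Δ f = 4x^3 + 6x^2 + 4x + 1
Δ Δ f = 12x^2 + 24x + 14
D f = 4x^3
Δ f = 4x^3 + 6x^2 + 4x + 1
(D + Δ) f = 8x^3 + 6x^2 + 4x + 1
(Δ ∘ Δ + (D + Δ)) f = 8x^3 + 18x^2 + 28x + 15


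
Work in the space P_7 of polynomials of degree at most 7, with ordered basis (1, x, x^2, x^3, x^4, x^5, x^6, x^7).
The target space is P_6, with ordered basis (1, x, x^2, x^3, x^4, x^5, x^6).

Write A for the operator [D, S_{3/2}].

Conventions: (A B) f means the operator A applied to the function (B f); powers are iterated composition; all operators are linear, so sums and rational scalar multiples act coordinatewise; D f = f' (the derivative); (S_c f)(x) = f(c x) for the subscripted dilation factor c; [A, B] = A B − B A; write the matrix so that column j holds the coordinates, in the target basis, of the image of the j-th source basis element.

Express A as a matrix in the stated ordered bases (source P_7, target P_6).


image of 1: 0
image of x: 1/2
image of x^2: (3/2)x
image of x^3: (27/8)x^2
image of x^4: (27/4)x^3
image of x^5: (405/32)x^4
image of x^6: (729/32)x^5
image of x^7: (5103/128)x^6
each image's coordinates form column j of the matrix

the matrix is [[0, 1/2, 0, 0, 0, 0, 0, 0]; [0, 0, 3/2, 0, 0, 0, 0, 0]; [0, 0, 0, 27/8, 0, 0, 0, 0]; [0, 0, 0, 0, 27/4, 0, 0, 0]; [0, 0, 0, 0, 0, 405/32, 0, 0]; [0, 0, 0, 0, 0, 0, 729/32, 0]; [0, 0, 0, 0, 0, 0, 0, 5103/128]] (rows listed top to bottom)


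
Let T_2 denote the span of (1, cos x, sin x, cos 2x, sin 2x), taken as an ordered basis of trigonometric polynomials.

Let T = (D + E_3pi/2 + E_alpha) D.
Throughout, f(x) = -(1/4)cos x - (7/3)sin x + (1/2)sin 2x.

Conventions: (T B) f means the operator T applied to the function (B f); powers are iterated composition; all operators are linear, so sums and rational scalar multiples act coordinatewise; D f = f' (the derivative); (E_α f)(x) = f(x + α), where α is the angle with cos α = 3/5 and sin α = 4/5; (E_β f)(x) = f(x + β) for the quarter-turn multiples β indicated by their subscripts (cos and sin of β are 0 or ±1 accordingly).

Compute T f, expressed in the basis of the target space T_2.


the result is g(x) = -(6/5)cos x + (121/60)sin x - (32/25)cos 2x - (74/25)sin 2x

D f = -(7/3)cos x + (1/4)sin x + cos 2x
D D f = (1/4)cos x + (7/3)sin x - 2sin 2x
E_3pi/2 D f = -(1/4)cos x - (7/3)sin x - cos 2x
E_alpha D f = -(6/5)cos x + (121/60)sin x - (7/25)cos 2x - (24/25)sin 2x
(D + E_3pi/2 + E_alpha) D f = -(6/5)cos x + (121/60)sin x - (32/25)cos 2x - (74/25)sin 2x


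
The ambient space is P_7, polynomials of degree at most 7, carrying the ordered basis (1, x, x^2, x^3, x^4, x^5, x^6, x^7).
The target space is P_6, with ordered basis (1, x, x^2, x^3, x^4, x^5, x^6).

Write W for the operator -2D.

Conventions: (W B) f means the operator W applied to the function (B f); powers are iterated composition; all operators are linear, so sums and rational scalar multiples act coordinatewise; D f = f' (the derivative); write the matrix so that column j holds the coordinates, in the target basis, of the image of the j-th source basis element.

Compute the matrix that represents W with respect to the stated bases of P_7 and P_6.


image of 1: 0
image of x: -2
image of x^2: -4x
image of x^3: -6x^2
image of x^4: -8x^3
image of x^5: -10x^4
image of x^6: -12x^5
image of x^7: -14x^6
each image's coordinates form column j of the matrix

the matrix is [[0, -2, 0, 0, 0, 0, 0, 0]; [0, 0, -4, 0, 0, 0, 0, 0]; [0, 0, 0, -6, 0, 0, 0, 0]; [0, 0, 0, 0, -8, 0, 0, 0]; [0, 0, 0, 0, 0, -10, 0, 0]; [0, 0, 0, 0, 0, 0, -12, 0]; [0, 0, 0, 0, 0, 0, 0, -14]] (rows listed top to bottom)


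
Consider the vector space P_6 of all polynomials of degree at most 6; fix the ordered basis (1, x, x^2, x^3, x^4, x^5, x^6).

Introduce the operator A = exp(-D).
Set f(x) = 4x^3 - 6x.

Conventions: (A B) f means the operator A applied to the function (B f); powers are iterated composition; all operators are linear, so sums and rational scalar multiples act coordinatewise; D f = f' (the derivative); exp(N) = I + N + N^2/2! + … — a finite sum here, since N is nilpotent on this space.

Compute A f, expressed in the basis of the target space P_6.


g(x) = 4x^3 - 12x^2 + 6x + 2

order-1 term: -12x^2 + 6
order-2 term: 12x
order-3 term: -4
the series for exp(-D) f terminates at order 3
exp(-D) f = 4x^3 - 12x^2 + 6x + 2


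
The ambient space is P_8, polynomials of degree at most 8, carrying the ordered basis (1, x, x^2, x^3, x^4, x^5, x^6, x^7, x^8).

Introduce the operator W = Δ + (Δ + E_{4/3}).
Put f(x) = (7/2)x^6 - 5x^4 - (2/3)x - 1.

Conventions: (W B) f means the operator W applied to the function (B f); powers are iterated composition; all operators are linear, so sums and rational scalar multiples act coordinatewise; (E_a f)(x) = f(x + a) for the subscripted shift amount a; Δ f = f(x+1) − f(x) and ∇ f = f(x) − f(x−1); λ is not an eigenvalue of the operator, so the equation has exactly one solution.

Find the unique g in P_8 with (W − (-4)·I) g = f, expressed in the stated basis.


g(x) = (7/10)x^6 - (14/5)x^5 + (2/5)x^4 + (212/27)x^3 - (97/25)x^2 - (9976/2025)x + 35026/30375

write g with unknown coordinates in the stated basis and equate coefficients in (W − (-4)·I) g = f
solving from the highest basis element down gives g = (7/10)x^6 - (14/5)x^5 + (2/5)x^4 + (212/27)x^3 - (97/25)x^2 - (9976/2025)x + 35026/30375
check: W g = (7/10)x^6 + (56/5)x^5 - (33/5)x^4 - (848/27)x^3 + (388/25)x^2 + (38554/2025)x - 170479/30375
so W g − (-4)·g = (7/2)x^6 - 5x^4 - (2/3)x - 1 = f ✓


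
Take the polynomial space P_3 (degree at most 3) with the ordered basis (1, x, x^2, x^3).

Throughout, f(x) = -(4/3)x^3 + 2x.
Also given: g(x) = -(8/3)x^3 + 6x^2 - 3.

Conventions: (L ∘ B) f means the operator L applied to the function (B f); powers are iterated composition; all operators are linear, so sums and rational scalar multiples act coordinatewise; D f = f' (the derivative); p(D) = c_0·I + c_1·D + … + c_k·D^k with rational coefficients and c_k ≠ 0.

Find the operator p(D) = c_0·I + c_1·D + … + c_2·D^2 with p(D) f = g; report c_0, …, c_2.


D^0 f = -(4/3)x^3 + 2x
D^1 f = -4x^2 + 2
D^2 f = -8x
matching coefficients of g against c_0 f + c_1 Df + … from the top degree down determines the c_i
solution: c_0 = 2, c_1 = -3/2, c_2 = 1/2

c_0 = 2, c_1 = -3/2, c_2 = 1/2


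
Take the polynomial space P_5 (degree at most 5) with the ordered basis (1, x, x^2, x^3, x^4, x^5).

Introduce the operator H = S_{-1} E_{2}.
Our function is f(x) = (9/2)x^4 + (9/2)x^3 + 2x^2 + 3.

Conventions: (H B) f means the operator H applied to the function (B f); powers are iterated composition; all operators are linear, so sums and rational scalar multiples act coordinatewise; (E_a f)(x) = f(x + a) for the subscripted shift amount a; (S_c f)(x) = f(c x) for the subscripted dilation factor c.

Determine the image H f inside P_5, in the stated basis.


g(x) = (9/2)x^4 - (81/2)x^3 + 137x^2 - 206x + 119

E_{2} f = (9/2)x^4 + (81/2)x^3 + 137x^2 + 206x + 119
S_{-1} E_{2} f = (9/2)x^4 - (81/2)x^3 + 137x^2 - 206x + 119


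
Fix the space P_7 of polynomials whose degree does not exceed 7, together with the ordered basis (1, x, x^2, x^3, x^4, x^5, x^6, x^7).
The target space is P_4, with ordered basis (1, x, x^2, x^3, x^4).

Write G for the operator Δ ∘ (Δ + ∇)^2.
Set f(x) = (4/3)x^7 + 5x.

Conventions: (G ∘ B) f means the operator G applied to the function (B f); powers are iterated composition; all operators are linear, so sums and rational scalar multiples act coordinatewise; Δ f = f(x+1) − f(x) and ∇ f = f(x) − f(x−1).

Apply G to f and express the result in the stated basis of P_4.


g(x) = 1120x^4 + 2240x^3 + 6720x^2 + 5600x + 2912

Δ f = (28/3)x^6 + 28x^5 + (140/3)x^4 + (140/3)x^3 + 28x^2 + (28/3)x + 19/3
∇ f = (28/3)x^6 - 28x^5 + (140/3)x^4 - (140/3)x^3 + 28x^2 - (28/3)x + 19/3
(Δ + ∇) f = (56/3)x^6 + (280/3)x^4 + 56x^2 + 38/3
Δ (Δ + ∇) f = 112x^5 + 280x^4 + (2240/3)x^3 + 840x^2 + (1792/3)x + 168
∇ (Δ + ∇) f = 112x^5 - 280x^4 + (2240/3)x^3 - 840x^2 + (1792/3)x - 168
(Δ + ∇) (Δ + ∇) f = 224x^5 + (4480/3)x^3 + (3584/3)x
Δ (Δ + ∇)^2 f = 1120x^4 + 2240x^3 + 6720x^2 + 5600x + 2912


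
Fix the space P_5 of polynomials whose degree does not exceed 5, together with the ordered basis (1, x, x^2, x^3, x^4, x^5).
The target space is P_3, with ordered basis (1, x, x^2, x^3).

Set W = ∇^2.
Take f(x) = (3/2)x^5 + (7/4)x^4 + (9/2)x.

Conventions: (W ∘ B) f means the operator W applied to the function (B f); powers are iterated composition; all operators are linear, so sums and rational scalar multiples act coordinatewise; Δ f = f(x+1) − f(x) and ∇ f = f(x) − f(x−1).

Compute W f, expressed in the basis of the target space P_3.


the result is g(x) = 30x^3 - 69x^2 + 63x - 41/2

∇ f = (15/2)x^4 - 8x^3 + (9/2)x^2 - (1/2)x + 17/4
∇ ∇ f = 30x^3 - 69x^2 + 63x - 41/2


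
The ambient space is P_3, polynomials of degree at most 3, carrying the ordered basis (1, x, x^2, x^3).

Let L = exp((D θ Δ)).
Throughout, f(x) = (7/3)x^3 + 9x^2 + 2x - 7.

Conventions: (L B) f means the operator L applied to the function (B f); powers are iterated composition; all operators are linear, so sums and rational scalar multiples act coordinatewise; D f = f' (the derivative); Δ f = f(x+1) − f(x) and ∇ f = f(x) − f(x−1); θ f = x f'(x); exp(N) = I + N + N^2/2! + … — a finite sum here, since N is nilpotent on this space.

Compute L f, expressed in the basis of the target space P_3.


the image equals g(x) = (7/3)x^3 + 9x^2 + 30x + 18

order-1 term: 28x + 25
the series for exp((D θ Δ)) f terminates at order 1
exp((D θ Δ)) f = (7/3)x^3 + 9x^2 + 30x + 18


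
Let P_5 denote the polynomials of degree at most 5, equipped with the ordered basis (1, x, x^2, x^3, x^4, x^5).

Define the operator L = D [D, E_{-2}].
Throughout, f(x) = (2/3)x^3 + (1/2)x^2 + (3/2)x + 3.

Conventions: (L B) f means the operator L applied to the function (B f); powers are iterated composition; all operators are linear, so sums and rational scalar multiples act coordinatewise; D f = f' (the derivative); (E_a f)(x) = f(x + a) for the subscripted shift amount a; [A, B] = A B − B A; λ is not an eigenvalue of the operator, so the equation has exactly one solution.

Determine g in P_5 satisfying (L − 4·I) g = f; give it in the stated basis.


g(x) = -(1/6)x^3 - (1/8)x^2 - (3/8)x - 3/4

write g with unknown coordinates in the stated basis and equate coefficients in (L − 4·I) g = f
solving from the highest basis element down gives g = -(1/6)x^3 - (1/8)x^2 - (3/8)x - 3/4
check: L g = 0
so L g − 4·g = (2/3)x^3 + (1/2)x^2 + (3/2)x + 3 = f ✓


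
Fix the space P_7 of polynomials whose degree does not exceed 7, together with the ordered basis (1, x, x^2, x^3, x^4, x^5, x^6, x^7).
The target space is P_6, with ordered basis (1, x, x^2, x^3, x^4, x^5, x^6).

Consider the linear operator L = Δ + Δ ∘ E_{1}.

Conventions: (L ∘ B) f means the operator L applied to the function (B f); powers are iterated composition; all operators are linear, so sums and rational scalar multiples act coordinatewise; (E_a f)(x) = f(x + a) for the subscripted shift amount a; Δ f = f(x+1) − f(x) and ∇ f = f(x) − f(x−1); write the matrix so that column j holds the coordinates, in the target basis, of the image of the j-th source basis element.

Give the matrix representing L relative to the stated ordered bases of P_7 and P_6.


the matrix is [[0, 2, 4, 8, 16, 32, 64, 128]; [0, 0, 4, 12, 32, 80, 192, 448]; [0, 0, 0, 6, 24, 80, 240, 672]; [0, 0, 0, 0, 8, 40, 160, 560]; [0, 0, 0, 0, 0, 10, 60, 280]; [0, 0, 0, 0, 0, 0, 12, 84]; [0, 0, 0, 0, 0, 0, 0, 14]] (rows listed top to bottom)

image of 1: 0
image of x: 2
image of x^2: 4x + 4
image of x^3: 6x^2 + 12x + 8
image of x^4: 8x^3 + 24x^2 + 32x + 16
image of x^5: 10x^4 + 40x^3 + 80x^2 + 80x + 32
image of x^6: 12x^5 + 60x^4 + 160x^3 + 240x^2 + 192x + 64
image of x^7: 14x^6 + 84x^5 + 280x^4 + 560x^3 + 672x^2 + 448x + 128
each image's coordinates form column j of the matrix


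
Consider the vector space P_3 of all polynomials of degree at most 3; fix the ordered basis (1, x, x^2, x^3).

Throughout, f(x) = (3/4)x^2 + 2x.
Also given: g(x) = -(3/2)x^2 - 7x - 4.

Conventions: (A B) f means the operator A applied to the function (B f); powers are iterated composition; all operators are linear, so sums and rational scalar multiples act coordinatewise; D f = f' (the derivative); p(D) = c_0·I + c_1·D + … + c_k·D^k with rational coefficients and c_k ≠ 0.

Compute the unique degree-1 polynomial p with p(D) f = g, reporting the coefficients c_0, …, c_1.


D^0 f = (3/4)x^2 + 2x
D^1 f = (3/2)x + 2
matching coefficients of g against c_0 f + c_1 Df + … from the top degree down determines the c_i
solution: c_0 = -2, c_1 = -2

p(D) = -2·I − 2·D, i.e. c_0 = -2, c_1 = -2


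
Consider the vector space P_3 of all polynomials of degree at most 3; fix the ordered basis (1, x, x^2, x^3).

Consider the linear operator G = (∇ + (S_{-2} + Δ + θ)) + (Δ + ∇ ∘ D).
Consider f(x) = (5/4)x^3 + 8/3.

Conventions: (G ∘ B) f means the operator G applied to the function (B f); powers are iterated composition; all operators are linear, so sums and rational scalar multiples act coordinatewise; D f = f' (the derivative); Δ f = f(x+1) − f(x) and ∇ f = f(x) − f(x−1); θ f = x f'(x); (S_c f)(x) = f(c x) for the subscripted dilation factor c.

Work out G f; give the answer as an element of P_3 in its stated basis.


∇ f = (15/4)x^2 - (15/4)x + 5/4
S_{-2} f = -10x^3 + 8/3
Δ f = (15/4)x^2 + (15/4)x + 5/4
θ f = (15/4)x^3
(S_{-2} + Δ + θ) f = -(25/4)x^3 + (15/4)x^2 + (15/4)x + 47/12
(∇ + (S_{-2} + Δ + θ)) f = -(25/4)x^3 + (15/2)x^2 + 31/6
Δ f = (15/4)x^2 + (15/4)x + 5/4
D f = (15/4)x^2
∇ D f = (15/2)x - 15/4
(Δ + ∇ ∘ D) f = (15/4)x^2 + (45/4)x - 5/2
((∇ + (S_{-2} + Δ + θ)) + (Δ + ∇ ∘ D)) f = -(25/4)x^3 + (45/4)x^2 + (45/4)x + 8/3

the image equals g(x) = -(25/4)x^3 + (45/4)x^2 + (45/4)x + 8/3


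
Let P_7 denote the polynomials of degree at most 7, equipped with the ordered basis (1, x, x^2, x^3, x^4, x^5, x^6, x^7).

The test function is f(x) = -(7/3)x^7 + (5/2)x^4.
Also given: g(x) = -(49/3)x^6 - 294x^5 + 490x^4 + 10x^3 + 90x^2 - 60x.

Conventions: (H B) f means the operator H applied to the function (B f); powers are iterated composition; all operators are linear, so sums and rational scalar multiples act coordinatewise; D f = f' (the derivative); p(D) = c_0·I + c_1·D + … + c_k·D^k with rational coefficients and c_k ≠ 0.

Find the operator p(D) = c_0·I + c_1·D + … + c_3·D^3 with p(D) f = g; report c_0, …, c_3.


D^0 f = -(7/3)x^7 + (5/2)x^4
D^1 f = -(49/3)x^6 + 10x^3
D^2 f = -98x^5 + 30x^2
D^3 f = -490x^4 + 60x
matching coefficients of g against c_0 f + c_1 Df + … from the top degree down determines the c_i
solution: c_0 = 0, c_1 = 1, c_2 = 3, c_3 = -1

p(D) = D + 3·D^2 − D^3, i.e. c_0 = 0, c_1 = 1, c_2 = 3, c_3 = -1


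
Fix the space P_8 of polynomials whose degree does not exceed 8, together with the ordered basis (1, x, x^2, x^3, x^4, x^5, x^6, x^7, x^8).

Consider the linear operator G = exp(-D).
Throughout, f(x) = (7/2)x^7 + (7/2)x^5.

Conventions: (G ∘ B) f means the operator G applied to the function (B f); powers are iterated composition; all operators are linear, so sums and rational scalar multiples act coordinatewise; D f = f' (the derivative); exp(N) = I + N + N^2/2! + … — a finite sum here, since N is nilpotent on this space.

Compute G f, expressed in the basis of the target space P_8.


order-1 term: -(49/2)x^6 - (35/2)x^4
order-2 term: (147/2)x^5 + 35x^3
order-3 term: -(245/2)x^4 - 35x^2
order-4 term: (245/2)x^3 + (35/2)x
order-5 term: -(147/2)x^2 - 7/2
order-6 term: (49/2)x
order-7 term: -7/2
the series for exp(-D) f terminates at order 7
exp(-D) f = (7/2)x^7 - (49/2)x^6 + 77x^5 - 140x^4 + (315/2)x^3 - (217/2)x^2 + 42x - 7

the result is g(x) = (7/2)x^7 - (49/2)x^6 + 77x^5 - 140x^4 + (315/2)x^3 - (217/2)x^2 + 42x - 7


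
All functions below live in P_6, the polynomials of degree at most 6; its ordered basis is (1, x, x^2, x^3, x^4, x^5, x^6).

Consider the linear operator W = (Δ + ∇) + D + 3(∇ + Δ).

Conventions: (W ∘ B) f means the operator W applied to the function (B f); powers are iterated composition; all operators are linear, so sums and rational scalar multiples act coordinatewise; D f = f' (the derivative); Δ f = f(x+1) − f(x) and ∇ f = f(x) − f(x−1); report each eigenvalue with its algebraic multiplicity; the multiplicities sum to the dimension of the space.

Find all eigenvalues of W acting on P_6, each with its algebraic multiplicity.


λ = 0 (multiplicity 7)

image of 1: 0
image of x: 9
image of x^2: 18x
image of x^3: 27x^2 + 8
image of x^4: 36x^3 + 32x
image of x^5: 45x^4 + 80x^2 + 8
image of x^6: 54x^5 + 160x^3 + 48x
the matrix is upper triangular; its diagonal is (0, 0, 0, 0, 0, 0, 0)
for a triangular matrix the eigenvalues are the diagonal entries, with algebraic multiplicity their repetition count


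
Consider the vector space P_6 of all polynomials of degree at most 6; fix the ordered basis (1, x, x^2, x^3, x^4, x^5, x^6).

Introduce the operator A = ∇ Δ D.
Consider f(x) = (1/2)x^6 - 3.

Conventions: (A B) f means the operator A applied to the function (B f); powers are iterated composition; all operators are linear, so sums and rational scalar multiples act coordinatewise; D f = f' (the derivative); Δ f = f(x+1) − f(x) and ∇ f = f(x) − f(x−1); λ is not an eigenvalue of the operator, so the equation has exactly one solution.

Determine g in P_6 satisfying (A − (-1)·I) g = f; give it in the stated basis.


write g with unknown coordinates in the stated basis and equate coefficients in (A − (-1)·I) g = f
solving from the highest basis element down gives g = (1/2)x^6 - 60x^3 - 30x + 357
check: A g = 60x^3 + 30x - 360
so A g − (-1)·g = (1/2)x^6 - 3 = f ✓

g(x) = (1/2)x^6 - 60x^3 - 30x + 357


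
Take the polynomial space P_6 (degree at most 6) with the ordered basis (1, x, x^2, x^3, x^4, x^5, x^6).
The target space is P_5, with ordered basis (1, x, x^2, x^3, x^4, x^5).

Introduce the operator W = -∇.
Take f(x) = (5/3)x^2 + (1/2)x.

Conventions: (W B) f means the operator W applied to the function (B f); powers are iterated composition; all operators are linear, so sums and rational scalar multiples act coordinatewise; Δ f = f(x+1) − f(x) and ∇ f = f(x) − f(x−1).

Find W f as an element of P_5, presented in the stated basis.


∇ f = (10/3)x - 7/6
(-∇) f = -(10/3)x + 7/6

g(x) = -(10/3)x + 7/6


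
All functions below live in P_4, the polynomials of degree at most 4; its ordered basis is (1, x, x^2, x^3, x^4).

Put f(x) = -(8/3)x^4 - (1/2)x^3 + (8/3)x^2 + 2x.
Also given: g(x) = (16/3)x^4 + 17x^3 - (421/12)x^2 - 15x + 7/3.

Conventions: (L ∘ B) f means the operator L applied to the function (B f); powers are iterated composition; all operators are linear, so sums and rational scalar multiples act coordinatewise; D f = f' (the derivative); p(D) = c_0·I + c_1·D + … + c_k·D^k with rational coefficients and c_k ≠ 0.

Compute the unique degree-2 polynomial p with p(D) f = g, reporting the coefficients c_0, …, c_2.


D^0 f = -(8/3)x^4 - (1/2)x^3 + (8/3)x^2 + 2x
D^1 f = -(32/3)x^3 - (3/2)x^2 + (16/3)x + 2
D^2 f = -32x^2 - 3x + 16/3
matching coefficients of g against c_0 f + c_1 Df + … from the top degree down determines the c_i
solution: c_0 = -2, c_1 = -3/2, c_2 = 1

p(D) = -2·I − (3/2)·D + D^2, i.e. c_0 = -2, c_1 = -3/2, c_2 = 1


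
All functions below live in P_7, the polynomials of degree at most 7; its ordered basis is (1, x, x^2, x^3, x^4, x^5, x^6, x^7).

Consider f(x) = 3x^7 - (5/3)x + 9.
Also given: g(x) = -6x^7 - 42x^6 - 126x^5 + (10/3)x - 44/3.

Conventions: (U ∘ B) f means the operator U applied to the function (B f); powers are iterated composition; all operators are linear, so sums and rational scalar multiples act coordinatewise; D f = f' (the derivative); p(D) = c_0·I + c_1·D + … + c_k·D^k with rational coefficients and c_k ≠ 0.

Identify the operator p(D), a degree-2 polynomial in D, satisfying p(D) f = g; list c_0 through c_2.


c_0 = -2, c_1 = -2, c_2 = -1

D^0 f = 3x^7 - (5/3)x + 9
D^1 f = 21x^6 - 5/3
D^2 f = 126x^5
matching coefficients of g against c_0 f + c_1 Df + … from the top degree down determines the c_i
solution: c_0 = -2, c_1 = -2, c_2 = -1


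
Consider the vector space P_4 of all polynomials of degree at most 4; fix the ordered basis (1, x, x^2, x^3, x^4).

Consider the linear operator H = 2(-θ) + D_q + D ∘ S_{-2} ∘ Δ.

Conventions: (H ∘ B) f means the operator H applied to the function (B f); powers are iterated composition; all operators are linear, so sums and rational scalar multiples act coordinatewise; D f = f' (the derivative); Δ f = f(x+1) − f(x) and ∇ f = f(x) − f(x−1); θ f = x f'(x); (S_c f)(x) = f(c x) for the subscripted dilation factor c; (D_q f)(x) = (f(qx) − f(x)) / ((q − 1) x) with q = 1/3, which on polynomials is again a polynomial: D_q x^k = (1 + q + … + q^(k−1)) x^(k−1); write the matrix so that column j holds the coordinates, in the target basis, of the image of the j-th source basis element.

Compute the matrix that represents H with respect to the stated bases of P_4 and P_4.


image of 1: 0
image of x: -2x + 1
image of x^2: -4x^2 + (4/3)x - 4
image of x^3: -6x^3 + (13/9)x^2 + 24x - 6
image of x^4: -8x^4 + (40/27)x^3 - 96x^2 + 48x - 8
each image's coordinates form column j of the matrix

the matrix is [[0, 1, -4, -6, -8]; [0, -2, 4/3, 24, 48]; [0, 0, -4, 13/9, -96]; [0, 0, 0, -6, 40/27]; [0, 0, 0, 0, -8]] (rows listed top to bottom)


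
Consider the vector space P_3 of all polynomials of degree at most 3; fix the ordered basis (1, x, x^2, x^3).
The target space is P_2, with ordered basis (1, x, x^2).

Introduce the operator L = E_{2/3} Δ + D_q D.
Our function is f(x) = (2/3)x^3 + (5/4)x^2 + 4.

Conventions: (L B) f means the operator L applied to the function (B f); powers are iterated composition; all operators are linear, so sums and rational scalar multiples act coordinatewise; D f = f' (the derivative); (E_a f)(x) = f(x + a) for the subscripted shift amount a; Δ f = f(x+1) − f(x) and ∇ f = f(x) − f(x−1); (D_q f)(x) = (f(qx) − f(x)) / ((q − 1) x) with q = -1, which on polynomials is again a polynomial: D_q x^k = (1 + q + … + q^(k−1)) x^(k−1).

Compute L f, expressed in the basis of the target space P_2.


the image equals g(x) = 2x^2 + (43/6)x + 299/36

Δ f = 2x^2 + (9/2)x + 23/12
E_{2/3} Δ f = 2x^2 + (43/6)x + 209/36
D f = 2x^2 + (5/2)x
D_q D f = 5/2
(E_{2/3} Δ + D_q D) f = 2x^2 + (43/6)x + 299/36


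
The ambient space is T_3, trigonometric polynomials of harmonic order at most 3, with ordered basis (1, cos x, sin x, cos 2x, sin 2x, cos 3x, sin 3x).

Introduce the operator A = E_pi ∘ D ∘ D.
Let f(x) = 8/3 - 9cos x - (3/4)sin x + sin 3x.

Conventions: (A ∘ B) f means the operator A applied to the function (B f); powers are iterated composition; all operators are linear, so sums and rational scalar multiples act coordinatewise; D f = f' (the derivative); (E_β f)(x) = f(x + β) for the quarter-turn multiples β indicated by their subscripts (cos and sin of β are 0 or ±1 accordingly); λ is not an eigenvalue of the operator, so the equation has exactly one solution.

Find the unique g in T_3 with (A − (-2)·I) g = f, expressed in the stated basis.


write g with unknown coordinates in the stated basis and equate coefficients in (A − (-2)·I) g = f
solving from the highest basis element down gives g = 4/3 - 3cos x - (1/4)sin x + (1/11)sin 3x
check: A g = -3cos x - (1/4)sin x + (9/11)sin 3x
so A g − (-2)·g = 8/3 - 9cos x - (3/4)sin x + sin 3x = f ✓

g(x) = 4/3 - 3cos x - (1/4)sin x + (1/11)sin 3x


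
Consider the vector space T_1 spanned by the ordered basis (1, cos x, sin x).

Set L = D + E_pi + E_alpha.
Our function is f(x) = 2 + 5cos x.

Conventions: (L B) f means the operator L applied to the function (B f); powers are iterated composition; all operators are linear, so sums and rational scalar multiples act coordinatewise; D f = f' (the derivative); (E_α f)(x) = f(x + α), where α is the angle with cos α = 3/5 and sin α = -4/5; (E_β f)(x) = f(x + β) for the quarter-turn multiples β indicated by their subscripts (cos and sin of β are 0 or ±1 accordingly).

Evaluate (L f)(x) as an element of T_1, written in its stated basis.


g(x) = 4 - 2cos x - sin x

D f = -5sin x
E_pi f = 2 - 5cos x
E_alpha f = 2 + 3cos x + 4sin x
(D + E_pi + E_alpha) f = 4 - 2cos x - sin x


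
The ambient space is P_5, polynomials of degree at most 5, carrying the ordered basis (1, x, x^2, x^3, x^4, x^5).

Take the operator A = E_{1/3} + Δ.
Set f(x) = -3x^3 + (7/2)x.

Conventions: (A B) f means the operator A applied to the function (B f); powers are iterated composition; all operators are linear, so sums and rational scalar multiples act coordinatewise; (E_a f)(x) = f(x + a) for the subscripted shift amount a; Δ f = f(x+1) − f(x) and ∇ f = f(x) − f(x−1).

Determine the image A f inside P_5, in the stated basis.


the result is g(x) = -3x^3 - 12x^2 - (13/2)x + 14/9

E_{1/3} f = -3x^3 - 3x^2 + (5/2)x + 19/18
Δ f = -9x^2 - 9x + 1/2
(E_{1/3} + Δ) f = -3x^3 - 12x^2 - (13/2)x + 14/9
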